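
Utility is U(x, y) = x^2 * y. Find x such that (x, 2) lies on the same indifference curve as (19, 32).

x = 76

U(19, 32) = 11552.
Set U(x, 2) = 11552 and solve.
With y = 2: x^2 = 11552/2 = 5776; taking the square root, x = 76.
Check: U(76, 2) = 11552.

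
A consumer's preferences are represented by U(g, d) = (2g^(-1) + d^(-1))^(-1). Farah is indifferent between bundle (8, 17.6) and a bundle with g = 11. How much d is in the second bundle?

d = 8

U depends on (g, d) only through S = 2g^(-1) + d^(-1), so equal utility means equal S. At (8, 17.6): S = 27/88.
With g = 11: 2·11^(-1) = 2/11, so d^(-1) = 27/88 − 2/11 = 0.125.
Hence d = 1/0.125 = 8.
Check: U(11, 8) = 3.2593.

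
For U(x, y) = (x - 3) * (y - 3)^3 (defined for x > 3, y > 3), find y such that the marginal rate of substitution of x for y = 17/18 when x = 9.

y = 20

MU_x = (y−3)^3, MU_y = 3·(x−3)·(y−3)^2.
MRS = (1/3)·(y−3)/(x−3).
Substitute x = 9: MRS = (y − 3)/18. Setting this equal to 17/18 gives y − 3 = (17/18)·18 = 17, so y = 20.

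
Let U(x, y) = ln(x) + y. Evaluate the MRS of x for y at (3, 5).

MU_x = 1/x, MU_y = 1.
MRS = 1/x ÷ 1.
At (3, 5): MRS = 1/3.
So at (3, 5) the consumer would give up 1/3 units of y for one more unit of x.

MRS = 1/3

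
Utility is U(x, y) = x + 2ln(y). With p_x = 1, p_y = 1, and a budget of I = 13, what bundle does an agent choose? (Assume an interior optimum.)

MU_x = 1, MU_y = 2/y.
MRS = 1 ÷ (2/y).
Tangency: set MRS = p_x/p_y = 1/1 = 1.
MRS depends only on y: 0.5·y = 1 ⇒ y* = 1/0.5 = 2.
From the budget, 1·x = 13 − 1·2 = 11, so x* = 11.

x* = 11, y* = 2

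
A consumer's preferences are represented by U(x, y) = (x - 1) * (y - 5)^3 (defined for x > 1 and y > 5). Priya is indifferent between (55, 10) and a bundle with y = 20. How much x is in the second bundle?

U(55, 10) = 6750.
Set U(x, 20) = 6750 and solve.
With y = 20: (20 − 5)^3 = 3375, so (x − 1) = 6750/3375 = 2.
So x = 1 + 2 = 3.
Check: U(3, 20) = 6750.

x = 3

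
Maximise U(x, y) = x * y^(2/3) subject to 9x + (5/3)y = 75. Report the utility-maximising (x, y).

MU_x = y^(2/3) and MU_y = 2/3·x·y^(-1/3).
MRS = MU_x/MU_y = (1.5)·y/x.
Tangency: set MRS = p_x/p_y = 9/(5/3) = 5.4.
So (1.5)·y/x = 5.4, i.e. y = 3.6·x.
Substitute into the budget 9·x + (5/3)·y = 75: 15·x = 75, so x* = 5.
Then y* = 3.6·5 = 18.

x* = 5, y* = 18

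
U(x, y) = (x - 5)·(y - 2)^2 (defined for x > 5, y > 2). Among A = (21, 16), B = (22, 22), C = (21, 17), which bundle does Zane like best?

Evaluate utility at each bundle:
U(A) = 3136.
U(B) = 6800.
U(C) = 3600.
Highest utility is B, so B ≻ C ≻ A.

Bundle B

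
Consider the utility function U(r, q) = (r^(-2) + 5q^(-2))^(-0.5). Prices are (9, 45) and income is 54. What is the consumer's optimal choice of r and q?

r* = 1, q* = 1

For CES with ρ = -2, MRS = (1/5)·(q/r)^3.
Tangency: set MRS = p_r/p_q = 9/45 = 0.2.
So (q/r)^3 = 1; taking the cube root, q/r = 1, i.e. q = r.
Substitute into the budget 9·r + 45·q = 54: 54·r = 54, so r* = 1 and q* = 1.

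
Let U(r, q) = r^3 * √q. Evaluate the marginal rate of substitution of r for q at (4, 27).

MRS = 40.5

MU_r = 3·r^2·√q and MU_q = 0.5·r^3·q^(-0.5).
MRS = MU_r/MU_q = (6)·q/r.
At (4, 27): MRS = 40.5.
The indifference curve has slope −40.5 at this bundle.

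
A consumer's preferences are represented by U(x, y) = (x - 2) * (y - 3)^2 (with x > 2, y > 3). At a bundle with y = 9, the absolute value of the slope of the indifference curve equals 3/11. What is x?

x = 13

MU_x = (y−3)^2, MU_y = 2·(x−2)·(y−3).
MRS = (1/2)·(y−3)/(x−2).
Substitute y = 9: MRS = 3/(x − 2). Setting this equal to 3/11 gives x − 2 = 3/(3/11) = 11, so x = 13.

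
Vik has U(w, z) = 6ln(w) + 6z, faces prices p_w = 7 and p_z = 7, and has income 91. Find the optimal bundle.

MU_w = 6/w, MU_z = 6.
MRS = 6/w ÷ 6.
Tangency: set MRS = p_w/p_z = 7/7 = 1.
MRS depends only on w: 1/w = 1 ⇒ w* = 1/1 = 1.
From the budget, 7·z = 91 − 7·1 = 84, so z* = 12.

w* = 1, z* = 12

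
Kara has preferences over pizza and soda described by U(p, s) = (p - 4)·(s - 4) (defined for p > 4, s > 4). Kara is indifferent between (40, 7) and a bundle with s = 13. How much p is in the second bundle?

p = 16

U(40, 7) = 108.
Set U(p, 13) = 108 and solve.
With s = 13: (13 − 4) = 9, so (p − 4) = 108/9 = 12.
So p = 4 + 12 = 16.
Check: U(16, 13) = 108.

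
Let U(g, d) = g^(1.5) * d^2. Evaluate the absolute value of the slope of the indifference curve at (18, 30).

MU_g = 1.5·√g·d^2 and MU_d = 2·g^(1.5)·d.
MRS = MU_g/MU_d = (0.75)·d/g.
At (18, 30): MRS = 1.25.
The indifference curve has slope −1.25 at this bundle.

MRS = 1.25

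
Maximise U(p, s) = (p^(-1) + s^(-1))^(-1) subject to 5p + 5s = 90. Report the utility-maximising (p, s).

p* = 9, s* = 9

For CES with ρ = -1, MRS = (s/p)^2.
Tangency: set MRS = p_p/p_s = 5/5 = 1.
So (s/p)^2 = 1; taking the square root, s/p = 1, i.e. s = p.
Substitute into the budget 5·p + 5·s = 90: 10·p = 90, so p* = 9 and s* = 9.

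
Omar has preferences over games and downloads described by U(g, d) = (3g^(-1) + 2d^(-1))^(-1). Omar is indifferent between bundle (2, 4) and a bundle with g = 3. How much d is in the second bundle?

d = 2

U depends on (g, d) only through S = 3g^(-1) + 2d^(-1), so equal utility means equal S. At (2, 4): S = 2.
With g = 3: 3·3^(-1) = 1, so 2d^(-1) = 2 − 1 = 1, i.e. d^(-1) = 0.5.
Hence d = 1/0.5 = 2.
Check: U(3, 2) = 0.5.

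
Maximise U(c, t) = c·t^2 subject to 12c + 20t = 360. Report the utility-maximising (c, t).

MU_c = t^2 and MU_t = 2·c·t.
MRS = MU_c/MU_t = (1/2)·t/c.
Tangency: set MRS = p_c/p_t = 12/20 = 0.6.
So (1/2)·t/c = 0.6, i.e. t = 1.2·c.
Substitute into the budget 12·c + 20·t = 360: 36·c = 360, so c* = 10.
Then t* = 1.2·10 = 12.

c* = 10, t* = 12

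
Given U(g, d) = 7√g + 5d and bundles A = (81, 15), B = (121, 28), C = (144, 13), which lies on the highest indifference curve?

Evaluate utility at each bundle:
U(A) = 138.000.
U(B) = 217.000.
U(C) = 149.000.
Highest utility is B, so B ≻ C ≻ A.

Bundle B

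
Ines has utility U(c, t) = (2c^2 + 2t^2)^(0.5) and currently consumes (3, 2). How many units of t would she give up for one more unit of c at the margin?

MRS = 1.5

For CES with ρ = 2, MRS = (t/c)^(-1).
At (3, 2): MRS = 1.5.
So at (3, 2) the consumer would give up 1.5 units of t for one more unit of c.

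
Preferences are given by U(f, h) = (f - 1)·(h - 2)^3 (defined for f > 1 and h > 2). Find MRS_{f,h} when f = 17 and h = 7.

MRS = 5/48

MU_f = (h−2)^3, MU_h = 3·(f−1)·(h−2)^2.
MRS = (1/3)·(h−2)/(f−1).
At (17, 7): MRS = 5/48.
That is, one extra unit of f is worth 5/48 units of h at the margin.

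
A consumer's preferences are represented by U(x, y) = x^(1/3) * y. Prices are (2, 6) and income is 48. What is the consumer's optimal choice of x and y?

x* = 6, y* = 6

MU_x = 1/3·x^(-2/3)·y and MU_y = x^(1/3).
MRS = MU_x/MU_y = (1/3)·y/x.
Tangency: set MRS = p_x/p_y = 2/6 = 1/3.
So (1/3)·y/x = 1/3, i.e. y = x.
Substitute into the budget 2·x + 6·y = 48: 8·x = 48, so x* = 6.
Then y* = 6.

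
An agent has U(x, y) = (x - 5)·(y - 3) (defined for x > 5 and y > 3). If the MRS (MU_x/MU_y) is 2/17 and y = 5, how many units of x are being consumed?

x = 22

MU_x = (y−3), MU_y = (x−5).
MRS = (y−3)/(x−5).
Substitute y = 5: MRS = 2/(x − 5). Setting this equal to 2/17 gives x − 5 = 2/(2/17) = 17, so x = 22.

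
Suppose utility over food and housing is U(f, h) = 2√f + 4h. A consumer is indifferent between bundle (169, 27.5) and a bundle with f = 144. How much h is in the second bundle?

U(169, 27.5) = 136.
Set U(144, h) = 136 and solve.
With f = 144: √144 = 12, so 4h = 136 − 2·12 = 112 and h = 28.
Check: U(144, 28) = 136.

h = 28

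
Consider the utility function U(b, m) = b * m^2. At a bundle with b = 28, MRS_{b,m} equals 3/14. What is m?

m = 12

MU_b = m^2 and MU_m = 2·b·m.
MRS = MU_b/MU_m = (1/2)·m/b.
Substitute b = 28: MRS = m/56. Setting m/56 = 3/14 gives m = (3/14)·56 = 12.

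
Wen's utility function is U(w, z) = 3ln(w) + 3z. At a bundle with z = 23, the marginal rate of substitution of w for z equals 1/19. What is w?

w = 19

MU_w = 3/w, MU_z = 3.
MRS = 3/w ÷ 3.
MRS depends only on w: 1/w = 1/19 ⇒ w = 1/(1/19) = 19.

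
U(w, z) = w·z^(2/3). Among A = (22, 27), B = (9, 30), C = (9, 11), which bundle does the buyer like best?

Bundle A

Evaluate utility at each bundle:
U(A) = 198.000.
U(B) = 86.894.
U(C) = 44.515.
Highest utility is A, so A ≻ B ≻ C.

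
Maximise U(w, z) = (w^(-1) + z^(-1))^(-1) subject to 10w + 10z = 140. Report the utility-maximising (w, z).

For CES with ρ = -1, MRS = (z/w)^2.
Tangency: set MRS = p_w/p_z = 10/10 = 1.
So (z/w)^2 = 1; taking the square root, z/w = 1, i.e. z = w.
Substitute into the budget 10·w + 10·z = 140: 20·w = 140, so w* = 7 and z* = 7.

w* = 7, z* = 7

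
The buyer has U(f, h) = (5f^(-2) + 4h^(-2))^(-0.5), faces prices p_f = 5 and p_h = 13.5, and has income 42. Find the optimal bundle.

For CES with ρ = -2, MRS = (5/4)·(h/f)^3.
Tangency: set MRS = p_f/p_h = 5/13.5 = 10/27.
So (h/f)^3 = 8/27; taking the cube root, h/f = 2/3, i.e. h = (2/3)·f.
Substitute into the budget 5·f + 13.5·h = 42: 14·f = 42, so f* = 3 and h* = (2/3)·3 = 2.

f* = 3, h* = 2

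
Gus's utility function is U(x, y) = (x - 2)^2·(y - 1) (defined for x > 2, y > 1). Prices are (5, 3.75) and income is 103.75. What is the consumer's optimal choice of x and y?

x* = 14, y* = 9

MU_x = 2·(x−2)·(y−1), MU_y = (x−2)^2.
MRS = (2/1)·(y−1)/(x−2).
Tangency: set MRS = p_x/p_y = 5/3.75 = 4/3.
So (2/1)·(y − 1)/(x − 2) = 4/3, i.e. (y − 1) = (2/3)·(x − 2).
Rewrite the budget in excess-of-subsistence terms: 5·(x − 2) + 3.75·(y − 1) = 103.75 − 5·2 − 3.75·1 = 90.
Substituting, 7.5·(x − 2) = 90, so x − 2 = 12 and x* = 14.
Then y − 1 = (2/3)·12 = 8, so y* = 9.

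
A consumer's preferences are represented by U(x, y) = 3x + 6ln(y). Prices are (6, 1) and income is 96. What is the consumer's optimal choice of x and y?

x* = 14, y* = 12

MU_x = 3, MU_y = 6/y.
MRS = 3 ÷ (6/y).
Tangency: set MRS = p_x/p_y = 6/1 = 6.
MRS depends only on y: 0.5·y = 6 ⇒ y* = 6/0.5 = 12.
From the budget, 6·x = 96 − 1·12 = 84, so x* = 14.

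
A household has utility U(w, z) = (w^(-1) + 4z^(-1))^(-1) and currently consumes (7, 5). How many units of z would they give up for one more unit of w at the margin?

For CES with ρ = -1, MRS = (1/4)·(z/w)^2.
At (7, 5): MRS = 25/196.
So at (7, 5) the consumer would give up 25/196 units of z for one more unit of w.

MRS = 25/196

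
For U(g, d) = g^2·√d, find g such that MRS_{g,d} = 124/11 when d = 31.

MU_g = 2·g·√d and MU_d = 0.5·g^2·d^(-0.5).
MRS = MU_g/MU_d = (4)·d/g.
Substitute d = 31: MRS = 124/g. Setting 124/g = 124/11 gives g = 124/(124/11) = 11.

g = 11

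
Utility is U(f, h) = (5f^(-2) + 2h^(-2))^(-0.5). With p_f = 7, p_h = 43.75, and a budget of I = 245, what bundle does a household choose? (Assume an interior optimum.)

For CES with ρ = -2, MRS = (5/2)·(h/f)^3.
Tangency: set MRS = p_f/p_h = 7/43.75 = 4/25.
So (h/f)^3 = 8/125; taking the cube root, h/f = 0.4, i.e. h = 0.4·f.
Substitute into the budget 7·f + 43.75·h = 245: 24.5·f = 245, so f* = 10 and h* = 0.4·10 = 4.

f* = 10, h* = 4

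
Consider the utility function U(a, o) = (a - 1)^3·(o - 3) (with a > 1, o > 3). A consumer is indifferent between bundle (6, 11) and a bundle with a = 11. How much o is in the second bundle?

o = 4

U(6, 11) = 1000.
Set U(11, o) = 1000 and solve.
With a = 11: (11 − 1)^3 = 1000, so (o − 3) = 1000/1000 = 1.
So o = 3 + 1 = 4.
Check: U(11, 4) = 1000.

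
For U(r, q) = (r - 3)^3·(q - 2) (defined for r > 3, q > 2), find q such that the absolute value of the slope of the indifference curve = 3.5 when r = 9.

q = 9

MU_r = 3·(r−3)^2·(q−2), MU_q = (r−3)^3.
MRS = (3/1)·(q−2)/(r−3).
Substitute r = 9: MRS = (q − 2)/2. Setting this equal to 3.5 gives q − 2 = 3.5·2 = 7, so q = 9.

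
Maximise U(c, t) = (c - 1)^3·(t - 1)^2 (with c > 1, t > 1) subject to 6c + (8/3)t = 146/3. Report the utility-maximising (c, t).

MU_c = 3·(c−1)^2·(t−1)^2, MU_t = 2·(c−1)^3·(t−1).
MRS = (3/2)·(t−1)/(c−1).
Tangency: set MRS = p_c/p_t = 6/(8/3) = 2.25.
So (3/2)·(t − 1)/(c − 1) = 2.25, i.e. (t − 1) = 1.5·(c − 1).
Rewrite the budget in excess-of-subsistence terms: 6·(c − 1) + (8/3)·(t − 1) = 146/3 − 6·1 − (8/3)·1 = 40.
Substituting, 10·(c − 1) = 40, so c − 1 = 4 and c* = 5.
Then t − 1 = 1.5·4 = 6, so t* = 7.

c* = 5, t* = 7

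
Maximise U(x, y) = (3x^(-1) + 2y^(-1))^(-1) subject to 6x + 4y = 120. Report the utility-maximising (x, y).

For CES with ρ = -1, MRS = (3/2)·(y/x)^2.
Tangency: set MRS = p_x/p_y = 6/4 = 1.5.
So (y/x)^2 = 1; taking the square root, y/x = 1, i.e. y = x.
Substitute into the budget 6·x + 4·y = 120: 10·x = 120, so x* = 12 and y* = 12.

x* = 12, y* = 12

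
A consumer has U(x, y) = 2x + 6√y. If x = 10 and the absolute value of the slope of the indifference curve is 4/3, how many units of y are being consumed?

MU_x = 2, MU_y = 6/(2√y).
MRS = 2 ÷ (6/(2√y)).
MRS depends only on y: (2/3)·√y = 4/3 ⇒ √y = (4/3)/(2/3) = 2 ⇒ y = 4.

y = 4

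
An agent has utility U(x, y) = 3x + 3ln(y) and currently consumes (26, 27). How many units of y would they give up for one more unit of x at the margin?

MU_x = 3, MU_y = 3/y.
MRS = 3 ÷ (3/y).
At (26, 27): MRS = 27.
So at (26, 27) the consumer would give up 27 units of y for one more unit of x.

MRS = 27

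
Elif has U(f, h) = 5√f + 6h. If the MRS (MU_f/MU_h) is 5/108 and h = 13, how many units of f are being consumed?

f = 81

MU_f = 5/(2√f), MU_h = 6.
MRS = 5/(2√f) ÷ 6.
MRS depends only on f: (5/12)/√f = 5/108 ⇒ √f = (5/12)/(5/108) = 9 ⇒ f = 81.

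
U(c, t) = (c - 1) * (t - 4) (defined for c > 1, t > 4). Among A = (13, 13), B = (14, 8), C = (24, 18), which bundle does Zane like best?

Evaluate utility at each bundle:
U(A) = 108.
U(B) = 52.
U(C) = 322.
Highest utility is C, so C ≻ A ≻ B.

Bundle C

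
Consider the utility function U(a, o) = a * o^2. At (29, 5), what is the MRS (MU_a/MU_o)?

MRS = 5/58

MU_a = o^2 and MU_o = 2·a·o.
MRS = MU_a/MU_o = (1/2)·o/a.
At (29, 5): MRS = 5/58.
So at (29, 5) the consumer would give up 5/58 units of o for one more unit of a.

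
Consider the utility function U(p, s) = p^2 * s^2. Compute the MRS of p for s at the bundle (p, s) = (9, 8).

MU_p = 2·p·s^2 and MU_s = 2·p^2·s.
MRS = MU_p/MU_s = s/p.
At (9, 8): MRS = 8/9.
That is, one extra unit of p is worth 8/9 units of s at the margin.

MRS = 8/9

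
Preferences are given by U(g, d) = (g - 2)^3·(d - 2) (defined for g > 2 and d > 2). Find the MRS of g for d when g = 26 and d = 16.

MRS = 1.75

MU_g = 3·(g−2)^2·(d−2), MU_d = (g−2)^3.
MRS = (3/1)·(d−2)/(g−2).
At (26, 16): MRS = 1.75.
So at (26, 16) the consumer would give up 1.75 units of d for one more unit of g.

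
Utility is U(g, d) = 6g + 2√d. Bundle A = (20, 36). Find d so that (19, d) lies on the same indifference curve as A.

U(20, 36) = 132.
Set U(19, d) = 132 and solve.
With g = 19: 2√d = 132 − 6·19 = 18, so √d = 9 and d = 81.
Check: U(19, 81) = 132.

d = 81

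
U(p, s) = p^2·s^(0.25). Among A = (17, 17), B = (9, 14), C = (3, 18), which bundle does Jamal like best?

Evaluate utility at each bundle:
U(A) = 586.827.
U(B) = 156.681.
U(C) = 18.538.
Highest utility is A, so A ≻ B ≻ C.

Bundle A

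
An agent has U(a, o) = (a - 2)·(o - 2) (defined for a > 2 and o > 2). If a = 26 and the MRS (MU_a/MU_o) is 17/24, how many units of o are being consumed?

o = 19

MU_a = (o−2), MU_o = (a−2).
MRS = (o−2)/(a−2).
Substitute a = 26: MRS = (o − 2)/24. Setting this equal to 17/24 gives o − 2 = (17/24)·24 = 17, so o = 19.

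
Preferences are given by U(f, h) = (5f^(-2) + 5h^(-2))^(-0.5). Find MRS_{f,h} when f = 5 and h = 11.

For CES with ρ = -2, MRS = (h/f)^3.
At (5, 11): MRS = 1331/125.
That is, one extra unit of f is worth 1331/125 units of h at the margin.

MRS = 1331/125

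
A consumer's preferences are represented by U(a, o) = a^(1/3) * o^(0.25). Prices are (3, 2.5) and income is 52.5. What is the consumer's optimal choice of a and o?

MU_a = 1/3·a^(-2/3)·o^(0.25) and MU_o = 0.25·a^(1/3)·o^(-0.75).
MRS = MU_a/MU_o = (4/3)·o/a.
Tangency: set MRS = p_a/p_o = 3/2.5 = 1.2.
So (4/3)·o/a = 1.2, i.e. o = 0.9·a.
Substitute into the budget 3·a + 2.5·o = 52.5: 5.25·a = 52.5, so a* = 10.
Then o* = 0.9·10 = 9.

a* = 10, o* = 9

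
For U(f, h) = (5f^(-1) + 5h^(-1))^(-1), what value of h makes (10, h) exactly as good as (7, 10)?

h = 7

U depends on (f, h) only through S = 5f^(-1) + 5h^(-1), so equal utility means equal S. At (7, 10): S = 17/14.
With f = 10: 5·10^(-1) = 0.5, so 5h^(-1) = 17/14 − 0.5 = 5/7, i.e. h^(-1) = 1/7.
Hence h = 1/(1/7) = 7.
Check: U(10, 7) = 0.8235.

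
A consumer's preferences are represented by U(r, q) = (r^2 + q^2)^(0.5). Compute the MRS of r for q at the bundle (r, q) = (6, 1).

For CES with ρ = 2, MRS = (q/r)^(-1).
At (6, 1): MRS = 6.
So at (6, 1) the consumer would give up 6 units of q for one more unit of r.

MRS = 6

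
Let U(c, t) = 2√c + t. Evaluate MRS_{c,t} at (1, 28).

MRS = 1

MU_c = 2/(2√c), MU_t = 1.
MRS = 2/(2√c) ÷ 1.
At (1, 28): MRS = 1.
The indifference curve has slope −1 at this bundle.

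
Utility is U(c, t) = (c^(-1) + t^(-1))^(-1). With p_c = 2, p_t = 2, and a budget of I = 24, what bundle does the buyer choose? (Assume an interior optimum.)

c* = 6, t* = 6

For CES with ρ = -1, MRS = (t/c)^2.
Tangency: set MRS = p_c/p_t = 2/2 = 1.
So (t/c)^2 = 1; taking the square root, t/c = 1, i.e. t = c.
Substitute into the budget 2·c + 2·t = 24: 4·c = 24, so c* = 6 and t* = 6.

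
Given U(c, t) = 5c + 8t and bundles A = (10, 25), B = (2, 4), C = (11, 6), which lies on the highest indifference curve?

Evaluate utility at each bundle:
U(A) = 250.
U(B) = 42.
U(C) = 103.
Highest utility is A, so A ≻ C ≻ B.

Bundle A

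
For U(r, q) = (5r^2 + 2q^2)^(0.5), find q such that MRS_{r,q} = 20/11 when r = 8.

For CES with ρ = 2, MRS = (5/2)·(q/r)^(-1).
Setting (5/2)·(q/8)^(-1) = 20/11 gives (q/8)^(-1) = 8/11, so q/8 = 1.375 and q = 11.

q = 11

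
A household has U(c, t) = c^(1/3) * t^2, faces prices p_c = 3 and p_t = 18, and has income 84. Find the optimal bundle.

c* = 4, t* = 4

MU_c = 1/3·c^(-2/3)·t^2 and MU_t = 2·c^(1/3)·t.
MRS = MU_c/MU_t = (1/6)·t/c.
Tangency: set MRS = p_c/p_t = 3/18 = 1/6.
So (1/6)·t/c = 1/6, i.e. t = c.
Substitute into the budget 3·c + 18·t = 84: 21·c = 84, so c* = 4.
Then t* = 4.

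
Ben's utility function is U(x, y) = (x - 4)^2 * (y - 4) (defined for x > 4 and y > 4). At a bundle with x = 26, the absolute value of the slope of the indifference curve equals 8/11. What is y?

MU_x = 2·(x−4)·(y−4), MU_y = (x−4)^2.
MRS = (2/1)·(y−4)/(x−4).
Substitute x = 26: MRS = (y − 4)/11. Setting this equal to 8/11 gives y − 4 = (8/11)·11 = 8, so y = 12.

y = 12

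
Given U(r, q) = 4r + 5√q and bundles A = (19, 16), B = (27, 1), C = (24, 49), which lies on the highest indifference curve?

Evaluate utility at each bundle:
U(A) = 96.000.
U(B) = 113.000.
U(C) = 131.000.
Highest utility is C, so C ≻ B ≻ A.

Bundle C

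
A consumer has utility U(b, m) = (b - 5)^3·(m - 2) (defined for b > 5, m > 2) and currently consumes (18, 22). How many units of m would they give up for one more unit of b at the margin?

MRS = 60/13

MU_b = 3·(b−5)^2·(m−2), MU_m = (b−5)^3.
MRS = (3/1)·(m−2)/(b−5).
At (18, 22): MRS = 60/13.
The indifference curve has slope −60/13 at this bundle.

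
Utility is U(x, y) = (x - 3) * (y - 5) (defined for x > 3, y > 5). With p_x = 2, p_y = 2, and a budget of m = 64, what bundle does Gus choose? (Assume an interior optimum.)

MU_x = (y−5), MU_y = (x−3).
MRS = (y−5)/(x−3).
Tangency: set MRS = p_x/p_y = 2/2 = 1.
So (y − 5)/(x − 3) = 1, i.e. (y − 5) = (x − 3).
Rewrite the budget in excess-of-subsistence terms: 2·(x − 3) + 2·(y − 5) = 64 − 2·3 − 2·5 = 48.
Substituting, 4·(x − 3) = 48, so x − 3 = 12 and x* = 15.
Then y − 5 = 12, so y* = 17.

x* = 15, y* = 17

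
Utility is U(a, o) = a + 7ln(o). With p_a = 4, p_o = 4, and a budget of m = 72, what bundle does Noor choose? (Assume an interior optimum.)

a* = 11, o* = 7

MU_a = 1, MU_o = 7/o.
MRS = 1 ÷ (7/o).
Tangency: set MRS = p_a/p_o = 4/4 = 1.
MRS depends only on o: (1/7)·o = 1 ⇒ o* = 1/(1/7) = 7.
From the budget, 4·a = 72 − 4·7 = 44, so a* = 11.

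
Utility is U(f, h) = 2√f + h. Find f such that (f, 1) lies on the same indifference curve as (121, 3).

U(121, 3) = 25.
Set U(f, 1) = 25 and solve.
With h = 1: 2√f = 25 − 1 = 24, so √f = 12 and f = 144.
Check: U(144, 1) = 25.

f = 144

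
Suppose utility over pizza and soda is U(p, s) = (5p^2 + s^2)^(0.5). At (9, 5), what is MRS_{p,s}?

For CES with ρ = 2, MRS = (5/1)·(s/p)^(-1).
At (9, 5): MRS = 9.
The indifference curve has slope −9 at this bundle.

MRS = 9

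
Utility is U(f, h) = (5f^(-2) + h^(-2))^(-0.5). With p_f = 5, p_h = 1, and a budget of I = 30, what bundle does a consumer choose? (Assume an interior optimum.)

f* = 5, h* = 5

For CES with ρ = -2, MRS = (5/1)·(h/f)^3.
Tangency: set MRS = p_f/p_h = 5/1 = 5.
So (h/f)^3 = 1; taking the cube root, h/f = 1, i.e. h = f.
Substitute into the budget 5·f + 1·h = 30: 6·f = 30, so f* = 5 and h* = 5.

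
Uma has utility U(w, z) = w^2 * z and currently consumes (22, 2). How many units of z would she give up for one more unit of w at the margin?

MRS = 2/11

MU_w = 2·w·z and MU_z = w^2.
MRS = MU_w/MU_z = (2/1)·z/w.
At (22, 2): MRS = 2/11.
The indifference curve has slope −2/11 at this bundle.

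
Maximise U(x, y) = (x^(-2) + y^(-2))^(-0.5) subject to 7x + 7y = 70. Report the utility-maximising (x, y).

x* = 5, y* = 5

For CES with ρ = -2, MRS = (y/x)^3.
Tangency: set MRS = p_x/p_y = 7/7 = 1.
So (y/x)^3 = 1; taking the cube root, y/x = 1, i.e. y = x.
Substitute into the budget 7·x + 7·y = 70: 14·x = 70, so x* = 5 and y* = 5.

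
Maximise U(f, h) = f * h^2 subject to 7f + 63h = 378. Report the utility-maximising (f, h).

MU_f = h^2 and MU_h = 2·f·h.
MRS = MU_f/MU_h = (1/2)·h/f.
Tangency: set MRS = p_f/p_h = 7/63 = 1/9.
So (1/2)·h/f = 1/9, i.e. h = (2/9)·f.
Substitute into the budget 7·f + 63·h = 378: 21·f = 378, so f* = 18.
Then h* = (2/9)·18 = 4.

f* = 18, h* = 4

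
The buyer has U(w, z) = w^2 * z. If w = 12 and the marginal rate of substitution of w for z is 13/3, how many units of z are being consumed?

MU_w = 2·w·z and MU_z = w^2.
MRS = MU_w/MU_z = (2/1)·z/w.
Substitute w = 12: MRS = z/6. Setting z/6 = 13/3 gives z = (13/3)·6 = 26.

z = 26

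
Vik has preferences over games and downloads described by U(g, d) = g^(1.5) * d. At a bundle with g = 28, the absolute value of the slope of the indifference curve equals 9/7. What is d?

MU_g = 1.5·√g·d and MU_d = g^(1.5).
MRS = MU_g/MU_d = (1.5)·d/g.
Substitute g = 28: MRS = d/(56/3). Setting d/(56/3) = 9/7 gives d = (9/7)·(56/3) = 24.

d = 24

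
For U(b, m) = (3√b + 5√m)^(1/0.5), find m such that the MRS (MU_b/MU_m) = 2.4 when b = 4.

m = 64

For CES with ρ = 0.5, MRS = (3/5)·√(m/b).
Setting (3/5)·√(m/4) = 2.4 gives √(m/4) = 4, so m/4 = 16 and m = 64.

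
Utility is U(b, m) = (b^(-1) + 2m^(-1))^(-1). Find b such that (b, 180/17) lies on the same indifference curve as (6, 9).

U depends on (b, m) only through S = b^(-1) + 2m^(-1), so equal utility means equal S. At (6, 9): S = 7/18.
With m = 180/17: 2·(180/17)^(-1) = 17/90, so b^(-1) = 7/18 − 17/90 = 0.2.
Hence b = 1/0.2 = 5.
Check: U(5, 180/17) = 2.5714.

b = 5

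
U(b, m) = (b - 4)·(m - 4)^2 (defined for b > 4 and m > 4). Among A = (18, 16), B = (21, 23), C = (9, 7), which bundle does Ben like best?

Bundle B

Evaluate utility at each bundle:
U(A) = 2016.
U(B) = 6137.
U(C) = 45.
Highest utility is B, so B ≻ A ≻ C.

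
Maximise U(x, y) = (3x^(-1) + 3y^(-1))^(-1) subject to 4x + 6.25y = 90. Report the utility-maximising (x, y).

For CES with ρ = -1, MRS = (y/x)^2.
Tangency: set MRS = p_x/p_y = 4/6.25 = 16/25.
So (y/x)^2 = 16/25; taking the square root, y/x = 0.8, i.e. y = 0.8·x.
Substitute into the budget 4·x + 6.25·y = 90: 9·x = 90, so x* = 10 and y* = 0.8·10 = 8.

x* = 10, y* = 8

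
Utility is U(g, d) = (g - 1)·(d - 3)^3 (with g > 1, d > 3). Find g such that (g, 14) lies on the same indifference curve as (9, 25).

U(9, 25) = 85184.
Set U(g, 14) = 85184 and solve.
With d = 14: (14 − 3)^3 = 1331, so (g − 1) = 85184/1331 = 64.
So g = 1 + 64 = 65.
Check: U(65, 14) = 85184.

g = 65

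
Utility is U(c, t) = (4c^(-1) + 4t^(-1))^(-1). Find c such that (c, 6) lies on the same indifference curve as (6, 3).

U depends on (c, t) only through S = 4c^(-1) + 4t^(-1), so equal utility means equal S. At (6, 3): S = 2.
With t = 6: 4·6^(-1) = 2/3, so 4c^(-1) = 2 − 2/3 = 4/3, i.e. c^(-1) = 1/3.
Hence c = 1/(1/3) = 3.
Check: U(3, 6) = 0.5.

c = 3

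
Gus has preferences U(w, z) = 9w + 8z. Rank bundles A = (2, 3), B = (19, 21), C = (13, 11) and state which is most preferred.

Bundle B

Evaluate utility at each bundle:
U(A) = 42.
U(B) = 339.
U(C) = 205.
Highest utility is B, so B ≻ C ≻ A.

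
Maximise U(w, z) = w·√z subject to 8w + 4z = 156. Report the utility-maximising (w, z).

MU_w = √z and MU_z = 0.5·w·z^(-0.5).
MRS = MU_w/MU_z = (2)·z/w.
Tangency: set MRS = p_w/p_z = 8/4 = 2.
So (2)·z/w = 2, i.e. z = w.
Substitute into the budget 8·w + 4·z = 156: 12·w = 156, so w* = 13.
Then z* = 13.

w* = 13, z* = 13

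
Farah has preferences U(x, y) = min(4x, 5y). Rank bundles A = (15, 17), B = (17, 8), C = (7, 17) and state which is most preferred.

Evaluate utility at each bundle:
U(A) = 60.
U(B) = 40.
U(C) = 28.
Highest utility is A, so A ≻ B ≻ C.

Bundle A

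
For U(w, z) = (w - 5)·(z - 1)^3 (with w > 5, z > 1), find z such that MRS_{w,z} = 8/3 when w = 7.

z = 17

MU_w = (z−1)^3, MU_z = 3·(w−5)·(z−1)^2.
MRS = (1/3)·(z−1)/(w−5).
Substitute w = 7: MRS = (z − 1)/6. Setting this equal to 8/3 gives z − 1 = (8/3)·6 = 16, so z = 17.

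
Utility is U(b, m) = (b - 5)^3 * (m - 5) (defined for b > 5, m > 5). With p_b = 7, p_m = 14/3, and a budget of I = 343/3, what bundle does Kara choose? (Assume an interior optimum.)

MU_b = 3·(b−5)^2·(m−5), MU_m = (b−5)^3.
MRS = (3/1)·(m−5)/(b−5).
Tangency: set MRS = p_b/p_m = 7/(14/3) = 1.5.
So (3/1)·(m − 5)/(b − 5) = 1.5, i.e. (m − 5) = 0.5·(b − 5).
Rewrite the budget in excess-of-subsistence terms: 7·(b − 5) + (14/3)·(m − 5) = 343/3 − 7·5 − (14/3)·5 = 56.
Substituting, (28/3)·(b − 5) = 56, so b − 5 = 6 and b* = 11.
Then m − 5 = 0.5·6 = 3, so m* = 8.

b* = 11, m* = 8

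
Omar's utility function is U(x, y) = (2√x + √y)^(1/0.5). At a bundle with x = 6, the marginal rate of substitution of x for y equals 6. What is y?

For CES with ρ = 0.5, MRS = (2/1)·√(y/x).
Setting (2/1)·√(y/6) = 6 gives √(y/6) = 3, so y/6 = 9 and y = 54.

y = 54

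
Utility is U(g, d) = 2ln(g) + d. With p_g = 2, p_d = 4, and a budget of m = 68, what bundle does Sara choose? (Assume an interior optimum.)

g* = 4, d* = 15

MU_g = 2/g, MU_d = 1.
MRS = 2/g ÷ 1.
Tangency: set MRS = p_g/p_d = 2/4 = 0.5.
MRS depends only on g: 2/g = 0.5 ⇒ g* = 2/0.5 = 4.
From the budget, 4·d = 68 − 2·4 = 60, so d* = 15.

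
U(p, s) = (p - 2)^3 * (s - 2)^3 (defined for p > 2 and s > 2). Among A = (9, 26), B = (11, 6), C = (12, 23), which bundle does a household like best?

Bundle C

Evaluate utility at each bundle:
U(A) = 4741632.
U(B) = 46656.
U(C) = 9261000.
Highest utility is C, so C ≻ A ≻ B.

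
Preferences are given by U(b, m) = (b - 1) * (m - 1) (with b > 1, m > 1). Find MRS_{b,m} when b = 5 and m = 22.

MU_b = (m−1), MU_m = (b−1).
MRS = (m−1)/(b−1).
At (5, 22): MRS = 5.25.
The indifference curve has slope −5.25 at this bundle.

MRS = 5.25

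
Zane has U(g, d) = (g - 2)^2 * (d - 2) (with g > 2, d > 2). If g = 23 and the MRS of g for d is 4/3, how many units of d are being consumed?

d = 16

MU_g = 2·(g−2)·(d−2), MU_d = (g−2)^2.
MRS = (2/1)·(d−2)/(g−2).
Substitute g = 23: MRS = (d − 2)/10.5. Setting this equal to 4/3 gives d − 2 = (4/3)·10.5 = 14, so d = 16.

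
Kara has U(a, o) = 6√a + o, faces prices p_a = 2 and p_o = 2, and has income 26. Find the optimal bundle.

MU_a = 6/(2√a), MU_o = 1.
MRS = 6/(2√a) ÷ 1.
Tangency: set MRS = p_a/p_o = 2/2 = 1.
MRS depends only on a: 3/√a = 1 ⇒ √a = 3/1 = 3 ⇒ a* = 9.
From the budget, 2·o = 26 − 2·9 = 8, so o* = 4.

a* = 9, o* = 4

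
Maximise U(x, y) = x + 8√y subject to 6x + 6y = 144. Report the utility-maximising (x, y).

MU_x = 1, MU_y = 8/(2√y).
MRS = 1 ÷ (8/(2√y)).
Tangency: set MRS = p_x/p_y = 6/6 = 1.
MRS depends only on y: 0.25·√y = 1 ⇒ √y = 1/0.25 = 4 ⇒ y* = 16.
From the budget, 6·x = 144 − 6·16 = 48, so x* = 8.

x* = 8, y* = 16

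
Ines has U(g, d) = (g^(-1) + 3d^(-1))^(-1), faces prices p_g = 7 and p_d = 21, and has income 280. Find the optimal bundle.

For CES with ρ = -1, MRS = (1/3)·(d/g)^2.
Tangency: set MRS = p_g/p_d = 7/21 = 1/3.
So (d/g)^2 = 1; taking the square root, d/g = 1, i.e. d = g.
Substitute into the budget 7·g + 21·d = 280: 28·g = 280, so g* = 10 and d* = 10.

g* = 10, d* = 10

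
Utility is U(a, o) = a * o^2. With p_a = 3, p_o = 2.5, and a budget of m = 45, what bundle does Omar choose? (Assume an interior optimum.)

MU_a = o^2 and MU_o = 2·a·o.
MRS = MU_a/MU_o = (1/2)·o/a.
Tangency: set MRS = p_a/p_o = 3/2.5 = 1.2.
So (1/2)·o/a = 1.2, i.e. o = 2.4·a.
Substitute into the budget 3·a + 2.5·o = 45: 9·a = 45, so a* = 5.
Then o* = 2.4·5 = 12.

a* = 5, o* = 12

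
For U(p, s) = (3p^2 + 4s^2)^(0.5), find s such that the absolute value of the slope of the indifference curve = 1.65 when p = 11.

For CES with ρ = 2, MRS = (3/4)·(s/p)^(-1).
Setting (3/4)·(s/11)^(-1) = 1.65 gives (s/11)^(-1) = 2.2, so s/11 = 5/11 and s = 5.

s = 5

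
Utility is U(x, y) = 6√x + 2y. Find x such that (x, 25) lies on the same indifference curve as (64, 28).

x = 81

U(64, 28) = 104.
Set U(x, 25) = 104 and solve.
With y = 25: 6√x = 104 − 2·25 = 54, so √x = 9 and x = 81.
Check: U(81, 25) = 104.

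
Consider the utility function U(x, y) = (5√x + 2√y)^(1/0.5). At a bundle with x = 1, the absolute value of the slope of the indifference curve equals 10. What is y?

y = 16

For CES with ρ = 0.5, MRS = (5/2)·√(y/x).
Setting (5/2)·√(y/1) = 10 gives √(y/1) = 4, so y/1 = 16 and y = 16.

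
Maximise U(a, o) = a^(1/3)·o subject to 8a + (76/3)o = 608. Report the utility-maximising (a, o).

MU_a = 1/3·a^(-2/3)·o and MU_o = a^(1/3).
MRS = MU_a/MU_o = (1/3)·o/a.
Tangency: set MRS = p_a/p_o = 8/(76/3) = 6/19.
So (1/3)·o/a = 6/19, i.e. o = (18/19)·a.
Substitute into the budget 8·a + (76/3)·o = 608: 32·a = 608, so a* = 19.
Then o* = (18/19)·19 = 18.

a* = 19, o* = 18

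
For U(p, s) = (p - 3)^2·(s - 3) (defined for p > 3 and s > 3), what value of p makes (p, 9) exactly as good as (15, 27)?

U(15, 27) = 3456.
Set U(p, 9) = 3456 and solve.
With s = 9: (9 − 3) = 6, so (p − 3)^2 = 3456/6 = 576.
Taking the square root (with p > 3): p − 3 = 24, so p = 27.
Check: U(27, 9) = 3456.

p = 27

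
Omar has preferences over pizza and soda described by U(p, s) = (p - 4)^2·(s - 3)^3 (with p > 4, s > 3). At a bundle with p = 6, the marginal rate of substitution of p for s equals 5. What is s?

s = 18

MU_p = 2·(p−4)·(s−3)^3, MU_s = 3·(p−4)^2·(s−3)^2.
MRS = (2/3)·(s−3)/(p−4).
Substitute p = 6: MRS = (s − 3)/3. Setting this equal to 5 gives s − 3 = 5·3 = 15, so s = 18.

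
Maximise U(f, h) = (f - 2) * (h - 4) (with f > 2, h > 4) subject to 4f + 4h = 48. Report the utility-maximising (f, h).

f* = 5, h* = 7

MU_f = (h−4), MU_h = (f−2).
MRS = (h−4)/(f−2).
Tangency: set MRS = p_f/p_h = 4/4 = 1.
So (h − 4)/(f − 2) = 1, i.e. (h − 4) = (f − 2).
Rewrite the budget in excess-of-subsistence terms: 4·(f − 2) + 4·(h − 4) = 48 − 4·2 − 4·4 = 24.
Substituting, 8·(f − 2) = 24, so f − 2 = 3 and f* = 5.
Then h − 4 = 3, so h* = 7.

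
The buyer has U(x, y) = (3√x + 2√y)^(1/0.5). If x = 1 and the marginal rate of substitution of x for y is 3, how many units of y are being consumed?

For CES with ρ = 0.5, MRS = (3/2)·√(y/x).
Setting (3/2)·√(y/1) = 3 gives √(y/1) = 2, so y/1 = 4 and y = 4.

y = 4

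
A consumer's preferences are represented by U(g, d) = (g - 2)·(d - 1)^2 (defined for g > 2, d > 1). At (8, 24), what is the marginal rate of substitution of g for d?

MU_g = (d−1)^2, MU_d = 2·(g−2)·(d−1).
MRS = (1/2)·(d−1)/(g−2).
At (8, 24): MRS = 23/12.
That is, one extra unit of g is worth 23/12 units of d at the margin.

MRS = 23/12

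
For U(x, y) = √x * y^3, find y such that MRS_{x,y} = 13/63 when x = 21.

y = 26

MU_x = 0.5·x^(-0.5)·y^3 and MU_y = 3·√x·y^2.
MRS = MU_x/MU_y = (1/6)·y/x.
Substitute x = 21: MRS = y/126. Setting y/126 = 13/63 gives y = (13/63)·126 = 26.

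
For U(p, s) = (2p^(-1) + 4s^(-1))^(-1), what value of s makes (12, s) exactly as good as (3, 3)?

s = 24/11

U depends on (p, s) only through S = 2p^(-1) + 4s^(-1), so equal utility means equal S. At (3, 3): S = 2.
With p = 12: 2·12^(-1) = 1/6, so 4s^(-1) = 2 − 1/6 = 11/6, i.e. s^(-1) = 11/24.
Hence s = 1/(11/24) = 24/11.
Check: U(12, 24/11) = 0.5.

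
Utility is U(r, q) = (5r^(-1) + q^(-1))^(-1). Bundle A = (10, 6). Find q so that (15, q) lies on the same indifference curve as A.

U depends on (r, q) only through S = 5r^(-1) + q^(-1), so equal utility means equal S. At (10, 6): S = 2/3.
With r = 15: 5·15^(-1) = 1/3, so q^(-1) = 2/3 − 1/3 = 1/3.
Hence q = 1/(1/3) = 3.
Check: U(15, 3) = 1.5.

q = 3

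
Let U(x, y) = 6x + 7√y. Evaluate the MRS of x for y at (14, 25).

MRS = 60/7

MU_x = 6, MU_y = 7/(2√y).
MRS = 6 ÷ (7/(2√y)).
At (14, 25): MRS = 60/7.
So at (14, 25) the consumer would give up 60/7 units of y for one more unit of x.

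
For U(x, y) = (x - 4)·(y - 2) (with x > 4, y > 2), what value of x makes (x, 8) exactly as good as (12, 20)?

x = 28

U(12, 20) = 144.
Set U(x, 8) = 144 and solve.
With y = 8: (8 − 2) = 6, so (x − 4) = 144/6 = 24.
So x = 4 + 24 = 28.
Check: U(28, 8) = 144.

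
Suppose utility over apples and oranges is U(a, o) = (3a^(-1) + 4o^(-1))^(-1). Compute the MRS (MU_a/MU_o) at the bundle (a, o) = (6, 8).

For CES with ρ = -1, MRS = (3/4)·(o/a)^2.
At (6, 8): MRS = 4/3.
The indifference curve has slope −4/3 at this bundle.

MRS = 4/3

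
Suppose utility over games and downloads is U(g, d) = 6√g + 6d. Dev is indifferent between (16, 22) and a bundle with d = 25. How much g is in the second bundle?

g = 1

U(16, 22) = 156.
Set U(g, 25) = 156 and solve.
With d = 25: 6√g = 156 − 6·25 = 6, so √g = 1 and g = 1.
Check: U(1, 25) = 156.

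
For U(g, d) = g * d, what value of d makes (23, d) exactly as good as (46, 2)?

d = 4

U(46, 2) = 92.
Set U(23, d) = 92 and solve.
With g = 23: d = 92/23 = 4.
Check: U(23, 4) = 92.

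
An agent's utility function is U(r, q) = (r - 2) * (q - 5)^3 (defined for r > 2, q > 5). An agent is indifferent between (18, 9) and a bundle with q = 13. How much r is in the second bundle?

U(18, 9) = 1024.
Set U(r, 13) = 1024 and solve.
With q = 13: (13 − 5)^3 = 512, so (r − 2) = 1024/512 = 2.
So r = 2 + 2 = 4.
Check: U(4, 13) = 1024.

r = 4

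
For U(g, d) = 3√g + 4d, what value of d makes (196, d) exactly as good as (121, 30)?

U(121, 30) = 153.
Set U(196, d) = 153 and solve.
With g = 196: √196 = 14, so 4d = 153 − 3·14 = 111 and d = 27.75.
Check: U(196, 27.75) = 153.

d = 27.75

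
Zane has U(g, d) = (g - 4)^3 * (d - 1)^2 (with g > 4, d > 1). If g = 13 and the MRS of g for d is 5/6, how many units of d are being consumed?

d = 6

MU_g = 3·(g−4)^2·(d−1)^2, MU_d = 2·(g−4)^3·(d−1).
MRS = (3/2)·(d−1)/(g−4).
Substitute g = 13: MRS = (d − 1)/6. Setting this equal to 5/6 gives d − 1 = (5/6)·6 = 5, so d = 6.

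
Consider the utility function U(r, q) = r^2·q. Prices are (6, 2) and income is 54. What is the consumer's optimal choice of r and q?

MU_r = 2·r·q and MU_q = r^2.
MRS = MU_r/MU_q = (2/1)·q/r.
Tangency: set MRS = p_r/p_q = 6/2 = 3.
So (2/1)·q/r = 3, i.e. q = 1.5·r.
Substitute into the budget 6·r + 2·q = 54: 9·r = 54, so r* = 6.
Then q* = 1.5·6 = 9.

r* = 6, q* = 9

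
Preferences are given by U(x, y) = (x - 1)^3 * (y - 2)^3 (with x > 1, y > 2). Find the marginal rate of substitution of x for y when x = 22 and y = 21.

MRS = 19/21

MU_x = 3·(x−1)^2·(y−2)^3, MU_y = 3·(x−1)^3·(y−2)^2.
MRS = (y−2)/(x−1).
At (22, 21): MRS = 19/21.
So at (22, 21) the consumer would give up 19/21 units of y for one more unit of x.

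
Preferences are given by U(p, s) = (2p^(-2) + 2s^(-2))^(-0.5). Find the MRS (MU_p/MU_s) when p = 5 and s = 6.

MRS = 216/125

For CES with ρ = -2, MRS = (s/p)^3.
At (5, 6): MRS = 216/125.
The indifference curve has slope −216/125 at this bundle.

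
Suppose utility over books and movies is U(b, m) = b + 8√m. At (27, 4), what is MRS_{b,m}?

MRS = 0.5

MU_b = 1, MU_m = 8/(2√m).
MRS = 1 ÷ (8/(2√m)).
At (27, 4): MRS = 0.5.
That is, one extra unit of b is worth 0.5 units of m at the margin.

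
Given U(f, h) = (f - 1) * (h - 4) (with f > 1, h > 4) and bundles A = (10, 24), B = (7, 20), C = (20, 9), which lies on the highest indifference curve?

Evaluate utility at each bundle:
U(A) = 180.
U(B) = 96.
U(C) = 95.
Highest utility is A, so A ≻ B ≻ C.

Bundle A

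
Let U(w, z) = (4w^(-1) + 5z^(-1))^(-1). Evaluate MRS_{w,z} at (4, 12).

MRS = 7.2

For CES with ρ = -1, MRS = (4/5)·(z/w)^2.
At (4, 12): MRS = 7.2.
The indifference curve has slope −7.2 at this bundle.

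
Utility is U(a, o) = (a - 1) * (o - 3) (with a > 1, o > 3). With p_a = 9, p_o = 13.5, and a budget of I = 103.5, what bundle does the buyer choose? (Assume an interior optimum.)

MU_a = (o−3), MU_o = (a−1).
MRS = (o−3)/(a−1).
Tangency: set MRS = p_a/p_o = 9/13.5 = 2/3.
So (o − 3)/(a − 1) = 2/3, i.e. (o − 3) = (2/3)·(a − 1).
Rewrite the budget in excess-of-subsistence terms: 9·(a − 1) + 13.5·(o − 3) = 103.5 − 9·1 − 13.5·3 = 54.
Substituting, 18·(a − 1) = 54, so a − 1 = 3 and a* = 4.
Then o − 3 = (2/3)·3 = 2, so o* = 5.

a* = 4, o* = 5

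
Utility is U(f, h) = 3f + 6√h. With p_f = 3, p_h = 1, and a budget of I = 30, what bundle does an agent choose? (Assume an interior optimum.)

f* = 7, h* = 9

MU_f = 3, MU_h = 6/(2√h).
MRS = 3 ÷ (6/(2√h)).
Tangency: set MRS = p_f/p_h = 3/1 = 3.
MRS depends only on h: √h = 3 ⇒ √h = 3 ⇒ h* = 9.
From the budget, 3·f = 30 − 1·9 = 21, so f* = 7.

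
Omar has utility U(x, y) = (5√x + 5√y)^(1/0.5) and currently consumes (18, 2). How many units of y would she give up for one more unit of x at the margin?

For CES with ρ = 0.5, MRS = √(y/x).
At (18, 2): MRS = 1/3.
The indifference curve has slope −1/3 at this bundle.

MRS = 1/3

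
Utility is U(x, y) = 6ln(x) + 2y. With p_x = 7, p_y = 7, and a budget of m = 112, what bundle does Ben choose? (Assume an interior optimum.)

MU_x = 6/x, MU_y = 2.
MRS = 6/x ÷ 2.
Tangency: set MRS = p_x/p_y = 7/7 = 1.
MRS depends only on x: 3/x = 1 ⇒ x* = 3/1 = 3.
From the budget, 7·y = 112 − 7·3 = 91, so y* = 13.

x* = 3, y* = 13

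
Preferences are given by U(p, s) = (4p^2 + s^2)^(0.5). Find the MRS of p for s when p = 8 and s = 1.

For CES with ρ = 2, MRS = (4/1)·(s/p)^(-1).
At (8, 1): MRS = 32.
So at (8, 1) the consumer would give up 32 units of s for one more unit of p.

MRS = 32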